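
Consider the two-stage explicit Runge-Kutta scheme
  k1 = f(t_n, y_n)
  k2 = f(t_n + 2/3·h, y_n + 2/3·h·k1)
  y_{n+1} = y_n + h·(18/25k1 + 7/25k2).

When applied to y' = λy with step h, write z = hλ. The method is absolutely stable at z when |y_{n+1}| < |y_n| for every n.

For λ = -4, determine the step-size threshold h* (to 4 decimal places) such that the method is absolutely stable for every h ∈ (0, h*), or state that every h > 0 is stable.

(-5.3571,0); λ=-4 ⇒ h* = (75/14)/4 = 1.3393.

On y'=λy, z=hλ:
  k1=λy_n ⇒ h·k1=z·y_n;  k2=λ(1+2/3z)y_n ⇒ h·k2=z(1+2/3z)y_n
  y_{n+1}/y_n = 1 + 18/25z + 7/25z(1+2/3z) = 1 + z + 14/75z²
  R(z) = 1 + z + 14/75z².

Solve |R(x)|<1 on ℝ⁻.
x=-1.79: |R|=0.1919
R=1: x+14/75x²=0 ⇒ x=−75/14=-5.3571; min R=1−1/(4·14/75)=-0.3393>−1
Confirm numerically:
  x=-4.995: |R|=0.66234 <1
  x=-4.675: |R|=0.40472 <1
  x=-3.814: |R|=0.09864 <1
  x=-2.716: |R|=0.33902 <1
  x=-5.818: |R|=1.50050 >1
  x=-5.521: |R|=1.16887 >1
Interval (-5.3571, 0).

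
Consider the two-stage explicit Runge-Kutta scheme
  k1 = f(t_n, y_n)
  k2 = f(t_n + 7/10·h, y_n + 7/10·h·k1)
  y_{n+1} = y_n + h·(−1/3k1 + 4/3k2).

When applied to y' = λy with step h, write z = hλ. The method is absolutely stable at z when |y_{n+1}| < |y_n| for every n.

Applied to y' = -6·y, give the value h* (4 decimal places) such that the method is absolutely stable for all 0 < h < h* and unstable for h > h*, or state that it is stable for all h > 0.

Set f=λy, z=hλ:
  k1=λy_n ⇒ h·k1=z·y_n;  k2=λ(1+7/10z)y_n ⇒ h·k2=z(1+7/10z)y_n
  y_{n+1}/y_n = 1 − 1/3z + 4/3z(1+7/10z) = 1 + z + 14/15z²
  so R(z) = 1 + z + 14/15z².

Solve |R(x)|<1 on ℝ⁻.
x=-0.69: |R|=0.7544
R=1: x+14/15x²=0 ⇒ x=−15/14=-1.0714; min R=1−1/(4·14/15)=0.7321>−1
Confirm numerically:
  x=-1.016: |R|=0.94744 <1
  x=-1.006: |R|=0.93857 <1
  x=-0.640: |R|=0.74229 <1
  x=-0.494: |R|=0.73377 <1
  x=-1.576: |R|=1.74219 >1
  x=-1.509: |R|=1.61628 >1
  x=-1.370: |R|=1.38177 >1
Stable set (-1.0714, 0).

(-1.0714,0); λ=-6 ⇒ h* = (15/14)/6 = 0.1786.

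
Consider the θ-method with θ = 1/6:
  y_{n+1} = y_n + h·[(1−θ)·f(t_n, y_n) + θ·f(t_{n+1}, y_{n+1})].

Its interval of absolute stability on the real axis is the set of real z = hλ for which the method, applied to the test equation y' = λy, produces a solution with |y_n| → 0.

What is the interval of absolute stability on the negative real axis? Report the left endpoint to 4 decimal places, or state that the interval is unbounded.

With y'=λy (z=hλ):
  y_{n+1} = y_n + z·[5/6·y_n + 1/6·y_{n+1}] ⇒ (1 − 1/6z)y_{n+1} = (1 + 5/6z)y_n
  so R(z) = (1 + 5/6z)/(1 − 1/6z).

Boundary: |R(x)|=1, x<0.
x=-1.65: |R|=0.2941
R=−1: 1+5/6x = −1+1/6x ⇒ -2/3x=2 ⇒ x=2/(-2/3)=-3.0000
Confirm numerically:
  x=-2.693: |R|=0.85874 <1
  x=-2.329: |R|=0.67775 <1
  x=-2.114: |R|=0.56322 <1
  x=-1.632: |R|=0.28302 <1
  x=-3.557: |R|=1.23313 >1
  x=-3.434: |R|=1.18402 >1
  x=-3.421: |R|=1.17875 >1
Stable set (-3.0000, 0).

z∈(-3.0000,0).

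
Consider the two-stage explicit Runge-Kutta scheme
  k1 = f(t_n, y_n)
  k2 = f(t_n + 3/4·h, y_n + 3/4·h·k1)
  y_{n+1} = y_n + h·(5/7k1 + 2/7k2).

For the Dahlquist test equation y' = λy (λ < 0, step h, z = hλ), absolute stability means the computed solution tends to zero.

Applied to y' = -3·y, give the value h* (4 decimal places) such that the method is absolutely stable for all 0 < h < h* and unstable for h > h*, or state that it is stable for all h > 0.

(-4.6667,0); λ=-3 ⇒ h* = (14/3)/3 = 1.5556.

Test eqn y'=λy, z=hλ:
  k1=λy_n ⇒ h·k1=z·y_n;  k2=λ(1+3/4z)y_n ⇒ h·k2=z(1+3/4z)y_n
  y_{n+1}/y_n = 1 + 5/7z + 2/7z(1+3/4z) = 1 + z + 3/14z²
  R(z) = 1 + z + 3/14z².

Find x<0 with |R(x)|<1.
x=-0.36: |R|=0.6678
R=1: x+3/14x²=0 ⇒ x=−14/3=-4.6667; min R=1−1/(4·3/14)=-0.1667>−1
Confirm numerically:
  x=-4.121: |R|=0.51814 <1
  x=-3.899: |R|=0.35861 <1
  x=-2.746: |R|=0.13018 <1
  x=-2.745: |R|=0.13035 <1
  x=-5.110: |R|=1.48545 >1
  x=-4.797: |R|=1.13397 >1
Stable set (-4.6667, 0).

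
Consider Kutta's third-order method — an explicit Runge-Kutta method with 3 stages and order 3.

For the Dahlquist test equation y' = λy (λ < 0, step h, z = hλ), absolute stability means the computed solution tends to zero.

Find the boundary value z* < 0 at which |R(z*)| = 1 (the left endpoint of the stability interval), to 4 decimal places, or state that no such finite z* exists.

Set f=λy, z=hλ:
  order 3, 3-stage ⇒ R(z)=1+z+z^2/2+z^3/6
  (e.g. R(-1.71)=-0.08132, |R|=0.08132)

Solve |R(x)|<1 on ℝ⁻.
x=-1.71: |R|=0.0813
|R(-1.43)|=0.1051 |R(-0.62)|=0.5325 |R(-0.56)|=0.5675
Bisect:
  x_lo=-2.8941 |R|=1.7462  x_hi=-0.0619 |R|=0.9400
  mid=-1.47797 |R|=0.07615 →hi
  mid=-2.18601 |R|=0.53772 →hi
  mid=-2.54004 |R|=1.04544 →lo
  mid=-2.36303 |R|=0.77023 →hi
  mid=-2.45153 |R|=0.90215 →hi
  mid=-2.49579 |R|=0.97233 →hi
  mid=-2.51791 |R|=1.00852 →lo
  ...
  [-2.51290,-2.51273] ⇒ x*=-2.5127
Stable set (-2.5127, 0).

z* = -2.5127.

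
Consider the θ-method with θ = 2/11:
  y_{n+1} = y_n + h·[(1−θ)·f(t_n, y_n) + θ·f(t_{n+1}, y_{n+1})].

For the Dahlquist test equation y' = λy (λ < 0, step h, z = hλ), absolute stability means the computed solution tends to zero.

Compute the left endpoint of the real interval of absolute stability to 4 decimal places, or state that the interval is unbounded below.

left endpoint -3.1429.

On y'=λy, z=hλ:
  y_{n+1} = y_n + z·[9/11·y_n + 2/11·y_{n+1}] ⇒ (1 − 2/11z)y_{n+1} = (1 + 9/11z)y_n
  ⇒ R(z) = (1 + 9/11z)/(1 − 2/11z).

Solve |R(x)|<1 on ℝ⁻.
x=-1.47: |R|=0.1600
R=−1: 1+9/11x = −1+2/11x ⇒ -7/11x=2 ⇒ x=2/(-7/11)=-3.1429
Confirm numerically:
  x=-2.786: |R|=0.84926 <1
  x=-2.107: |R|=0.52340 <1
  x=-1.527: |R|=0.19518 <1
  x=-3.601: |R|=1.17619 >1
  x=-3.483: |R|=1.13253 >1
  x=-3.433: |R|=1.11368 >1
So |R|<1 on (-3.1429, 0).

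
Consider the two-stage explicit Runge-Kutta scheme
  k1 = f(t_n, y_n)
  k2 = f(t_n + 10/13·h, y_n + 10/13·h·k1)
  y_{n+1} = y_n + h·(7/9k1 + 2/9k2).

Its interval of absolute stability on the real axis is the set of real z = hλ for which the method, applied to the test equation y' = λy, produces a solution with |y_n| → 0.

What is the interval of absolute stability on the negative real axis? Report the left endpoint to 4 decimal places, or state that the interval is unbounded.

z∈(-5.8500,0).

With y'=λy (z=hλ):
  k1=λy_n ⇒ h·k1=z·y_n;  k2=λ(1+10/13z)y_n ⇒ h·k2=z(1+10/13z)y_n
  y_{n+1}/y_n = 1 + 7/9z + 2/9z(1+10/13z) = 1 + z + 20/117z²
  R(z) = 1 + z + 20/117z².

Need |R(x)|<1, x<0.
x=-0.73: |R|=0.3611
R=1: x+20/117x²=0 ⇒ x=−117/20=-5.8500; min R=1−1/(4·20/117)=-0.4625>−1
Confirm numerically:
  x=-5.187: |R|=0.41214 <1
  x=-4.363: |R|=0.10902 <1
  x=-2.471: |R|=0.42727 <1
  x=-6.359: |R|=1.55329 >1
  x=-6.292: |R|=1.47540 >1
  x=-6.142: |R|=1.30658 >1
Interval (-5.8500, 0).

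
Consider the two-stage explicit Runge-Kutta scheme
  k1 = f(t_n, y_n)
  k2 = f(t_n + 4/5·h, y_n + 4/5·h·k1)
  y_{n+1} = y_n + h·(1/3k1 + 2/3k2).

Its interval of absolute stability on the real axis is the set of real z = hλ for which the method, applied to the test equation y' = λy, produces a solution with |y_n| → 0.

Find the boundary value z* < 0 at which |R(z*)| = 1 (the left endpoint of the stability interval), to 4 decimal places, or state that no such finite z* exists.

On y'=λy, z=hλ:
  k1=λy_n ⇒ h·k1=z·y_n;  k2=λ(1+4/5z)y_n ⇒ h·k2=z(1+4/5z)y_n
  y_{n+1}/y_n = 1 + 1/3z + 2/3z(1+4/5z) = 1 + z + 8/15z²
  so R(z) = 1 + z + 8/15z².

Solve |R(x)|<1 on ℝ⁻.
x=-0.66: |R|=0.5723
R=1: x+8/15x²=0 ⇒ x=−15/8=-1.8750; min R=1−1/(4·8/15)=0.5312>−1
Confirm numerically:
  x=-1.834: |R|=0.95990 <1
  x=-1.658: |R|=0.80811 <1
  x=-1.554: |R|=0.73396 <1
  x=-2.389: |R|=1.65490 >1
  x=-2.141: |R|=1.30374 >1
  x=-1.899: |R|=1.02431 >1
So |R|<1 on (-1.8750, 0).

left endpoint -1.8750.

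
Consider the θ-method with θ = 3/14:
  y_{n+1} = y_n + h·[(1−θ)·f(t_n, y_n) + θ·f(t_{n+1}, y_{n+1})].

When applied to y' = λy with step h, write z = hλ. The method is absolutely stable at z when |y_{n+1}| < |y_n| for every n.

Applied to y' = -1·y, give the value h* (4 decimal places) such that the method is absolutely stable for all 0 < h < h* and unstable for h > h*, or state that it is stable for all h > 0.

(-3.5000,0); λ=-1 ⇒ h* = (7/2)/1 = 3.5000.

With y'=λy (z=hλ):
  y_{n+1} = y_n + z·[11/14·y_n + 3/14·y_{n+1}] ⇒ (1 − 3/14z)y_{n+1} = (1 + 11/14z)y_n
  so R(z) = (1 + 11/14z)/(1 − 3/14z).

Find x<0 with |R(x)|<1.
x=-1.13: |R|=0.0903
R=−1: 1+11/14x = −1+3/14x ⇒ -4/7x=2 ⇒ x=2/(-4/7)=-3.5000
Confirm numerically:
  x=-3.419: |R|=0.97329 <1
  x=-2.398: |R|=0.58403 <1
  x=-2.031: |R|=0.41512 <1
  x=-4.041: |R|=1.16568 >1
  x=-3.961: |R|=1.14249 >1
  x=-3.679: |R|=1.05720 >1
Stable set (-3.5000, 0).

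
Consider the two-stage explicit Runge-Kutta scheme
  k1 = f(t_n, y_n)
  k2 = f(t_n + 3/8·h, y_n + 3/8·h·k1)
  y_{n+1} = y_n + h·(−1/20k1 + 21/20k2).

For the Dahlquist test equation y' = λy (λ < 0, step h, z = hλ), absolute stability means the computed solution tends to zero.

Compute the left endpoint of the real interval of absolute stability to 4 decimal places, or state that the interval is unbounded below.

left endpoint -2.5397.

With y'=λy (z=hλ):
  k1=λy_n ⇒ h·k1=z·y_n;  k2=λ(1+3/8z)y_n ⇒ h·k2=z(1+3/8z)y_n
  y_{n+1}/y_n = 1 − 1/20z + 21/20z(1+3/8z) = 1 + z + 63/160z²
  Hence R(z) = 1 + z + 63/160z².

Find x<0 with |R(x)|<1.
x=-1.44: |R|=0.3765
R=1: x+63/160x²=0 ⇒ x=−160/63=-2.5397; min R=1−1/(4·63/160)=0.3651>−1
Confirm numerically:
  x=-2.304: |R|=0.78619 <1
  x=-1.705: |R|=0.43964 <1
  x=-1.373: |R|=0.36927 <1
  x=-3.008: |R|=1.55468 >1
  x=-2.878: |R|=1.38339 >1
  x=-2.603: |R|=1.06490 >1
Stable set (-2.5397, 0).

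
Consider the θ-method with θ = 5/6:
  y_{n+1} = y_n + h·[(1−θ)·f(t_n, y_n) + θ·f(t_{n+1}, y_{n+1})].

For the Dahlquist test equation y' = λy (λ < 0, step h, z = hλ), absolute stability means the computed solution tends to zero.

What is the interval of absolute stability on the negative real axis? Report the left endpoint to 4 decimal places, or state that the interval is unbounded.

(−∞, 0) — no finite endpoint.

On y'=λy, z=hλ:
  y_{n+1} = y_n + z·[1/6·y_n + 5/6·y_{n+1}] ⇒ (1 − 5/6z)y_{n+1} = (1 + 1/6z)y_n
  R(z) = (1 + 1/6z)/(1 − 5/6z).

Solve |R(x)|<1 on ℝ⁻.
x=-0.46: |R|=0.6675
x=-2: |R|=0.2500
x=-10: |R|=0.0714
x=-100: |R|=0.1858
θ=5/6≥1/2 ⇒ |1+1/6x|<|1−5/6x| ∀x<0 ⇒ unbounded interval.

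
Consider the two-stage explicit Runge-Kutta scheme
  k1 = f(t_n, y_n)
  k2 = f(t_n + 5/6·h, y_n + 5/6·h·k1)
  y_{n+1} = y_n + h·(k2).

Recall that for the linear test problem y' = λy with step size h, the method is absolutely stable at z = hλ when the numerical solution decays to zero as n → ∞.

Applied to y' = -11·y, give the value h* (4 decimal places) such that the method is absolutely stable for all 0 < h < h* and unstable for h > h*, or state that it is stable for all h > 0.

On y'=λy, z=hλ:
  k1=λy_n ⇒ h·k1=z·y_n;  k2=λ(1+5/6z)y_n ⇒ h·k2=z(1+5/6z)y_n
  y_{n+1}/y_n = 1 + z(1+5/6z) = 1 + z + 5/6z²
  so R(z) = 1 + z + 5/6z².

Need |R(x)|<1, x<0.
x=-0.81: |R|=0.7368
R=1: x+5/6x²=0 ⇒ x=−6/5=-1.2000; min R=1−1/(4·5/6)=0.7000>−1
Confirm numerically:
  x=-1.018: |R|=0.84560 <1
  x=-0.803: |R|=0.73434 <1
  x=-0.625: |R|=0.70052 <1
  x=-0.586: |R|=0.70016 <1
  x=-1.695: |R|=1.69919 >1
  x=-1.221: |R|=1.02137 >1
Interval (-1.2000, 0).

(-1.2000,0); λ=-11 ⇒ h* = (6/5)/11 = 0.1091.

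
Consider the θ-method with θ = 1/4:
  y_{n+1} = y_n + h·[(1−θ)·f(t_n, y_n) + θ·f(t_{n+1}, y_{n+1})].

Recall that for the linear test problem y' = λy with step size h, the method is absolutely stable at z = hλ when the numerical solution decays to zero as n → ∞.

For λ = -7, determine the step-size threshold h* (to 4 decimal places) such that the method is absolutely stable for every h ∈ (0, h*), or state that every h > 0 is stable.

(-4.0000,0); λ=-7 ⇒ h* = (4)/7 = 0.5714.

On y'=λy, z=hλ:
  y_{n+1} = y_n + z·[3/4·y_n + 1/4·y_{n+1}] ⇒ (1 − 1/4z)y_{n+1} = (1 + 3/4z)y_n
  so R(z) = (1 + 3/4z)/(1 − 1/4z).

Find x<0 with |R(x)|<1.
x=-0.91: |R|=0.2587
R=−1: 1+3/4x = −1+1/4x ⇒ -1/2x=2 ⇒ x=2/(-1/2)=-4.0000
Confirm numerically:
  x=-3.808: |R|=0.95082 <1
  x=-2.450: |R|=0.51938 <1
  x=-2.022: |R|=0.34308 <1
  x=-4.444: |R|=1.10516 >1
  x=-4.221: |R|=1.05376 >1
Stable set (-4.0000, 0).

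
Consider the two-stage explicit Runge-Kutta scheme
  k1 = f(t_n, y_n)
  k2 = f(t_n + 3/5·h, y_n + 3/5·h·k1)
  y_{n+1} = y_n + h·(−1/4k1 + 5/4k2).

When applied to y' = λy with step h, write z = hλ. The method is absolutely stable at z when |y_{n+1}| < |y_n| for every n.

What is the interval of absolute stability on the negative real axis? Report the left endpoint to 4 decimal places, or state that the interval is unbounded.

Test eqn y'=λy, z=hλ:
  k1=λy_n ⇒ h·k1=z·y_n;  k2=λ(1+3/5z)y_n ⇒ h·k2=z(1+3/5z)y_n
  y_{n+1}/y_n = 1 − 1/4z + 5/4z(1+3/5z) = 1 + z + 3/4z²
  so R(z) = 1 + z + 3/4z².

Solve |R(x)|<1 on ℝ⁻.
x=-1.63: |R|=1.3627
R=1: x+3/4x²=0 ⇒ x=−4/3=-1.3333; min R=1−1/(4·3/4)=0.6667>−1
Confirm numerically:
  x=-0.992: |R|=0.74605 <1
  x=-0.938: |R|=0.72188 <1
  x=-0.815: |R|=0.68317 <1
  x=-1.647: |R|=1.38746 >1
  x=-1.354: |R|=1.02099 >1
Stable set (-1.3333, 0).

z∈(-1.3333,0).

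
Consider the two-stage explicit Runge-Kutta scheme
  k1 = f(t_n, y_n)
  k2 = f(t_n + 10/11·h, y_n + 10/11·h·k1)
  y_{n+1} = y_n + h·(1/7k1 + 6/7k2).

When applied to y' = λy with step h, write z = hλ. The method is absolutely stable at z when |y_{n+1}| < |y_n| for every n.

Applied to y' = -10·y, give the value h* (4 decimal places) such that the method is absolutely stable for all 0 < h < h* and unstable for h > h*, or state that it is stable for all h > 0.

Set f=λy, z=hλ:
  k1=λy_n ⇒ h·k1=z·y_n;  k2=λ(1+10/11z)y_n ⇒ h·k2=z(1+10/11z)y_n
  y_{n+1}/y_n = 1 + 1/7z + 6/7z(1+10/11z) = 1 + z + 60/77z²
  ⇒ R(z) = 1 + z + 60/77z².

Boundary: |R(x)|=1, x<0.
x=-1.78: |R|=1.6889
R=1: x+60/77x²=0 ⇒ x=−77/60=-1.2833; min R=1−1/(4·60/77)=0.6792>−1
Confirm numerically:
  x=-1.031: |R|=0.79728 <1
  x=-0.992: |R|=0.77480 <1
  x=-0.942: |R|=0.74945 <1
  x=-1.843: |R|=1.80374 >1
  x=-1.729: |R|=1.60043 >1
Interval (-1.2833, 0).

(-1.2833,0); λ=-10 ⇒ h* = (77/60)/10 = 0.1283.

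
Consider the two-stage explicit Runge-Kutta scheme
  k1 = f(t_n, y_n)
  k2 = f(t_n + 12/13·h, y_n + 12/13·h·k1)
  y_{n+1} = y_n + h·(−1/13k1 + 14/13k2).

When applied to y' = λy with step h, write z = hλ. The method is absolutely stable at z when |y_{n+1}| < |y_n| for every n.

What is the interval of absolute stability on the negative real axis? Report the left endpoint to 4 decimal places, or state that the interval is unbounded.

Set f=λy, z=hλ:
  k1=λy_n ⇒ h·k1=z·y_n;  k2=λ(1+12/13z)y_n ⇒ h·k2=z(1+12/13z)y_n
  y_{n+1}/y_n = 1 − 1/13z + 14/13z(1+12/13z) = 1 + z + 168/169z²
  ⇒ R(z) = 1 + z + 168/169z².

Need |R(x)|<1, x<0.
x=-0.42: |R|=0.7554
R=1: x+168/169x²=0 ⇒ x=−169/168=-1.0060; min R=1−1/(4·168/169)=0.7485>−1
Confirm numerically:
  x=-0.948: |R|=0.94539 <1
  x=-0.897: |R|=0.90285 <1
  x=-0.632: |R|=0.76506 <1
  x=-0.552: |R|=0.75090 <1
  x=-1.230: |R|=1.27395 >1
  x=-1.203: |R|=1.23565 >1
  x=-1.087: |R|=1.08758 >1
Interval (-1.0060, 0).

z∈(-1.0060,0).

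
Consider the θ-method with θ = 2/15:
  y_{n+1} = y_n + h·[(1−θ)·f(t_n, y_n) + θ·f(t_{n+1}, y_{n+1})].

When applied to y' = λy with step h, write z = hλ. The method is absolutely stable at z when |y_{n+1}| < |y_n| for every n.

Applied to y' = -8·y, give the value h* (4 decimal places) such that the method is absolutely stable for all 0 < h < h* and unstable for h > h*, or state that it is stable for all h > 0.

(-2.7273,0); λ=-8 ⇒ h* = (30/11)/8 = 0.3409.

With y'=λy (z=hλ):
  y_{n+1} = y_n + z·[13/15·y_n + 2/15·y_{n+1}] ⇒ (1 − 2/15z)y_{n+1} = (1 + 13/15z)y_n
  so R(z) = (1 + 13/15z)/(1 − 2/15z).

Find x<0 with |R(x)|<1.
x=-1.35: |R|=0.1441
R=−1: 1+13/15x = −1+2/15x ⇒ -11/15x=2 ⇒ x=2/(-11/15)=-2.7273
Confirm numerically:
  x=-2.694: |R|=0.98205 <1
  x=-1.771: |R|=0.43269 <1
  x=-1.222: |R|=0.05079 <1
  x=-1.099: |R|=0.04146 <1
  x=-3.171: |R|=1.22870 >1
  x=-2.978: |R|=1.13161 >1
  x=-2.769: |R|=1.02235 >1
So |R|<1 on (-2.7273, 0).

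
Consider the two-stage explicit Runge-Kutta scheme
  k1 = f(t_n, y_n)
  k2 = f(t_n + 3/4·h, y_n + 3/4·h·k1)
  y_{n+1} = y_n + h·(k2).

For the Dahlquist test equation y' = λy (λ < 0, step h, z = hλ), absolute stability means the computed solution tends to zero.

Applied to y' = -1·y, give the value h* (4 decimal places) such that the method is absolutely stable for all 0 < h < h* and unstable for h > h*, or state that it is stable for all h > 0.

(-1.3333,0); λ=-1 ⇒ h* = (4/3)/1 = 1.3333.

With y'=λy (z=hλ):
  k1=λy_n ⇒ h·k1=z·y_n;  k2=λ(1+3/4z)y_n ⇒ h·k2=z(1+3/4z)y_n
  y_{n+1}/y_n = 1 + z(1+3/4z) = 1 + z + 3/4z²
  Hence R(z) = 1 + z + 3/4z².

Find x<0 with |R(x)|<1.
x=-1.54: |R|=1.2387
R=1: x+3/4x²=0 ⇒ x=−4/3=-1.3333; min R=1−1/(4·3/4)=0.6667>−1
Confirm numerically:
  x=-1.269: |R|=0.93877 <1
  x=-1.236: |R|=0.90977 <1
  x=-0.613: |R|=0.66883 <1
  x=-1.542: |R|=1.24132 >1
  x=-1.525: |R|=1.21922 >1
So |R|<1 on (-1.3333, 0).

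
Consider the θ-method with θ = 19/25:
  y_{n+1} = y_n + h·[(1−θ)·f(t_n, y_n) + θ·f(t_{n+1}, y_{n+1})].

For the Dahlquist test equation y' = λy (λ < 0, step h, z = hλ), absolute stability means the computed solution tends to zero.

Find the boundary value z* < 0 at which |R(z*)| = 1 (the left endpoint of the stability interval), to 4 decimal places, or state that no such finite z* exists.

interval (−∞, 0).

With y'=λy (z=hλ):
  y_{n+1} = y_n + z·[6/25·y_n + 19/25·y_{n+1}] ⇒ (1 − 19/25z)y_{n+1} = (1 + 6/25z)y_n
  Hence R(z) = (1 + 6/25z)/(1 − 19/25z).

Find x<0 with |R(x)|<1.
x=-1.05: |R|=0.4160
x=-2: |R|=0.2063
x=-10: |R|=0.1628
x=-100: |R|=0.2987
θ=19/25≥1/2 ⇒ |1+6/25x|<|1−19/25x| ∀x<0 ⇒ interval (−∞,0).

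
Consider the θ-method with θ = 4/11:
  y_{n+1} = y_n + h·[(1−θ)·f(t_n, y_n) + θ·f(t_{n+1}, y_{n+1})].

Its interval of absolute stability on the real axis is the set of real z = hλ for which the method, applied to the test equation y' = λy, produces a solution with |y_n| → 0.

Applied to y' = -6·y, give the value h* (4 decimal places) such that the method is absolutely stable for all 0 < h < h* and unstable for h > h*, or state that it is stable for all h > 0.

(-7.3333,0); λ=-6 ⇒ h* = (22/3)/6 = 1.2222.

With y'=λy (z=hλ):
  y_{n+1} = y_n + z·[7/11·y_n + 4/11·y_{n+1}] ⇒ (1 − 4/11z)y_{n+1} = (1 + 7/11z)y_n
  Hence R(z) = (1 + 7/11z)/(1 − 4/11z).

Solve |R(x)|<1 on ℝ⁻.
x=-0.43: |R|=0.6281
R=−1: 1+7/11x = −1+4/11x ⇒ -3/11x=2 ⇒ x=2/(-3/11)=-7.3333
Confirm numerically:
  x=-6.321: |R|=0.91630 <1
  x=-5.708: |R|=0.85588 <1
  x=-5.645: |R|=0.84917 <1
  x=-4.721: |R|=0.73775 <1
  x=-7.645: |R|=1.02249 >1
  x=-7.616: |R|=1.02045 >1
Stable set (-7.3333, 0).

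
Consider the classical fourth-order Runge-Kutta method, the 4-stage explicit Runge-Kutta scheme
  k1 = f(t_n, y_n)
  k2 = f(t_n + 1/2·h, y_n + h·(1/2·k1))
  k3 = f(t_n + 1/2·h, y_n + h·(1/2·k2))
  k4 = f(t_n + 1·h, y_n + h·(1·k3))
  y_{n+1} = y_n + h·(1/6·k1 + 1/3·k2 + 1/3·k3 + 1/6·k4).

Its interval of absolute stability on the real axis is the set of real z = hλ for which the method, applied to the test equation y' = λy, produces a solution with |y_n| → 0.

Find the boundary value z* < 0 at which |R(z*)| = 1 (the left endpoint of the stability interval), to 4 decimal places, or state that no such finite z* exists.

left endpoint -2.7853.

Set f=λy, z=hλ:
  order 4, 4-stage ⇒ R(z)=1+z+z^2/2+z^3/6+z^4/24
  (e.g. R(-1.74)=0.27773, |R|=0.27773)

Boundary: |R(x)|=1, x<0.
x=-1.74: |R|=0.2777
|R(-2.24)|=0.4446 |R(-2)|=0.3333 |R(-1.23)|=0.3117
Bisect:
  x_lo=-3.5718 |R|=2.9939  x_hi=-0.2009 |R|=0.8180
  mid=-1.88634 |R|=0.30167 →hi
  mid=-2.72905 |R|=0.91846 →hi
  mid=-3.15040 |R|=1.70524 →lo
  mid=-2.93973 |R|=1.25892 →lo
  mid=-2.83439 |R|=1.07658 →lo
  mid=-2.78172 |R|=0.99462 →hi
  mid=-2.80805 |R|=1.03486 →lo
  mid=-2.79489 |R|=1.01456 →lo
  ...
  [-2.78542,-2.78522] ⇒ x*=-2.7853
Stable set (-2.7853, 0).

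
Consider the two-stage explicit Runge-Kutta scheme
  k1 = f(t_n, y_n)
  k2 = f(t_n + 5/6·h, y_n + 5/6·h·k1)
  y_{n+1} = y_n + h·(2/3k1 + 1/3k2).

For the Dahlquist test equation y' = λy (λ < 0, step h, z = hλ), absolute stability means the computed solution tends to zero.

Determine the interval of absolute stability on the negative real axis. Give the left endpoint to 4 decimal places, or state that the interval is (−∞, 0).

With y'=λy (z=hλ):
  k1=λy_n ⇒ h·k1=z·y_n;  k2=λ(1+5/6z)y_n ⇒ h·k2=z(1+5/6z)y_n
  y_{n+1}/y_n = 1 + 2/3z + 1/3z(1+5/6z) = 1 + z + 5/18z²
  ⇒ R(z) = 1 + z + 5/18z².

Solve |R(x)|<1 on ℝ⁻.
x=-0.82: |R|=0.3668
R=1: x+5/18x²=0 ⇒ x=−18/5=-3.6000; min R=1−1/(4·5/18)=0.1000>−1
Confirm numerically:
  x=-3.107: |R|=0.57451 <1
  x=-2.921: |R|=0.44907 <1
  x=-1.806: |R|=0.10001 <1
  x=-3.960: |R|=1.39600 >1
  x=-3.750: |R|=1.15625 >1
Interval (-3.6000, 0).

(-3.6000, 0).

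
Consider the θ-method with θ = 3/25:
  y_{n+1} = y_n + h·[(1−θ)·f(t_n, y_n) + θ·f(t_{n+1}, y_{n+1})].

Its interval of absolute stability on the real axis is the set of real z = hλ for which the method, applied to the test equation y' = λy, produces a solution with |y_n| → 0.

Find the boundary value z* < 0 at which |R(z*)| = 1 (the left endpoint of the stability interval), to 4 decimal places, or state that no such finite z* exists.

left endpoint -2.6316.

With y'=λy (z=hλ):
  y_{n+1} = y_n + z·[22/25·y_n + 3/25·y_{n+1}] ⇒ (1 − 3/25z)y_{n+1} = (1 + 22/25z)y_n
  ⇒ R(z) = (1 + 22/25z)/(1 − 3/25z).

Solve |R(x)|<1 on ℝ⁻.
x=-1.79: |R|=0.4735
R=−1: 1+22/25x = −1+3/25x ⇒ -19/25x=2 ⇒ x=2/(-19/25)=-2.6316
Confirm numerically:
  x=-2.541: |R|=0.94725 <1
  x=-2.040: |R|=0.63882 <1
  x=-1.396: |R|=0.19570 <1
  x=-1.391: |R|=0.19203 <1
  x=-2.758: |R|=1.07219 >1
  x=-2.689: |R|=1.03299 >1
So |R|<1 on (-2.6316, 0).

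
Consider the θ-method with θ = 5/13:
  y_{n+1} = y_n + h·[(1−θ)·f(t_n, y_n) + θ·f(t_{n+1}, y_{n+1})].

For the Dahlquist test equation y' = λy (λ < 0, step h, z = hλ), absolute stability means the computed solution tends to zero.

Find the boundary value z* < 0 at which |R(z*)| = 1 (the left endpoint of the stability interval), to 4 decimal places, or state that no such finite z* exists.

z* = -8.6667.

On y'=λy, z=hλ:
  y_{n+1} = y_n + z·[8/13·y_n + 5/13·y_{n+1}] ⇒ (1 − 5/13z)y_{n+1} = (1 + 8/13z)y_n
  so R(z) = (1 + 8/13z)/(1 − 5/13z).

Need |R(x)|<1, x<0.
x=-1.43: |R|=0.0774
R=−1: 1+8/13x = −1+5/13x ⇒ -3/13x=2 ⇒ x=2/(-3/13)=-8.6667
Confirm numerically:
  x=-8.134: |R|=0.97023 <1
  x=-4.695: |R|=0.67334 <1
  x=-3.925: |R|=0.56398 <1
  x=-9.252: |R|=1.02963 >1
  x=-8.825: |R|=1.00832 >1
  x=-8.746: |R|=1.00420 >1
Stable set (-8.6667, 0).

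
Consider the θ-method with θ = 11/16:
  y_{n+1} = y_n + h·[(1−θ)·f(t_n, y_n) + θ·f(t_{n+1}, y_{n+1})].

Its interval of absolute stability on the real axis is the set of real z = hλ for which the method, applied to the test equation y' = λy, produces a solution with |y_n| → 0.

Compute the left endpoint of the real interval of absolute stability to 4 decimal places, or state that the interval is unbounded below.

With y'=λy (z=hλ):
  y_{n+1} = y_n + z·[5/16·y_n + 11/16·y_{n+1}] ⇒ (1 − 11/16z)y_{n+1} = (1 + 5/16z)y_n
  ⇒ R(z) = (1 + 5/16z)/(1 − 11/16z).

Solve |R(x)|<1 on ℝ⁻.
x=-0.37: |R|=0.7050
x=-2: |R|=0.1579
x=-10: |R|=0.2698
x=-100: |R|=0.4337
θ=11/16≥1/2 ⇒ |1+5/16x|<|1−11/16x| ∀x<0 ⇒ interval (−∞,0).

(−∞, 0) — no finite endpoint.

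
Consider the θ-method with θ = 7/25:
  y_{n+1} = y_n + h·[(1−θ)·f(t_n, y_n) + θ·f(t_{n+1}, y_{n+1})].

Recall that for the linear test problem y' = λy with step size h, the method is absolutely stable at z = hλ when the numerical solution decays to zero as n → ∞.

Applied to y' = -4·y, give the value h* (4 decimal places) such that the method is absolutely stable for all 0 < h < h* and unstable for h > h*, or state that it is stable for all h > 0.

Set f=λy, z=hλ:
  y_{n+1} = y_n + z·[18/25·y_n + 7/25·y_{n+1}] ⇒ (1 − 7/25z)y_{n+1} = (1 + 18/25z)y_n
  Hence R(z) = (1 + 18/25z)/(1 − 7/25z).

Find x<0 with |R(x)|<1.
x=-1.63: |R|=0.1192
R=−1: 1+18/25x = −1+7/25x ⇒ -11/25x=2 ⇒ x=2/(-11/25)=-4.5455
Confirm numerically:
  x=-2.227: |R|=0.37168 <1
  x=-2.157: |R|=0.34480 <1
  x=-1.936: |R|=0.25545 <1
  x=-5.034: |R|=1.08921 >1
  x=-4.668: |R|=1.02337 >1
Stable set (-4.5455, 0).

(-4.5455,0); λ=-4 ⇒ h* = (50/11)/4 = 1.1364.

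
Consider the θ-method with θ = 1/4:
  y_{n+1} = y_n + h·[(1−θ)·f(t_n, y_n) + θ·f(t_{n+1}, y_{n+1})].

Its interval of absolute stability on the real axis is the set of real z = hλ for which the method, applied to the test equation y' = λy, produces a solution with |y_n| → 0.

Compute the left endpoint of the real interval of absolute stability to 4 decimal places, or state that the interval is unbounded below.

Set f=λy, z=hλ:
  y_{n+1} = y_n + z·[3/4·y_n + 1/4·y_{n+1}] ⇒ (1 − 1/4z)y_{n+1} = (1 + 3/4z)y_n
  so R(z) = (1 + 3/4z)/(1 − 1/4z).

Need |R(x)|<1, x<0.
x=-1.8: |R|=0.2414
R=−1: 1+3/4x = −1+1/4x ⇒ -1/2x=2 ⇒ x=2/(-1/2)=-4.0000
Confirm numerically:
  x=-3.487: |R|=0.86296 <1
  x=-2.946: |R|=0.69652 <1
  x=-1.798: |R|=0.24043 <1
  x=-4.213: |R|=1.05187 >1
  x=-4.173: |R|=1.04233 >1
  x=-4.057: |R|=1.01415 >1
Interval (-4.0000, 0).

left endpoint -4.0000.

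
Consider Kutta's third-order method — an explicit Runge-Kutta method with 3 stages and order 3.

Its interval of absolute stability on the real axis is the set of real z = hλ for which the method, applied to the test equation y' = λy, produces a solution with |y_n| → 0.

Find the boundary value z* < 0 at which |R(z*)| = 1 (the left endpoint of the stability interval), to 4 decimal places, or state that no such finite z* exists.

left endpoint -2.5127.

Set f=λy, z=hλ:
  order 3, 3-stage ⇒ R(z)=1+z+z^2/2+z^3/6
  (e.g. R(-0.69)=0.49330, |R|=0.49330)

Need |R(x)|<1, x<0.
x=-0.69: |R|=0.4933
|R(-2.67)|=1.2779 |R(-1.13)|=0.2680 |R(-0.93)|=0.3684
Bisect:
  x_lo=-3.0586 |R|=2.1500  x_hi=-0.0804 |R|=0.9227
  mid=-1.56953 |R|=0.01778 →hi
  mid=-2.31407 |R|=0.70189 →hi
  mid=-2.68634 |R|=1.30910 →lo
  mid=-2.50021 |R|=0.97950 →hi
  mid=-2.59328 |R|=1.13740 →lo
  mid=-2.54674 |R|=1.05678 →lo
  mid=-2.52348 |R|=1.01773 →lo
  mid=-2.51184 |R|=0.99851 →hi
  mid=-2.51766 |R|=1.00810 →lo
  mid=-2.51475 |R|=1.00330 →lo
  ...
  [-2.51275,-2.51257] ⇒ x*=-2.5127
So |R|<1 on (-2.5127, 0).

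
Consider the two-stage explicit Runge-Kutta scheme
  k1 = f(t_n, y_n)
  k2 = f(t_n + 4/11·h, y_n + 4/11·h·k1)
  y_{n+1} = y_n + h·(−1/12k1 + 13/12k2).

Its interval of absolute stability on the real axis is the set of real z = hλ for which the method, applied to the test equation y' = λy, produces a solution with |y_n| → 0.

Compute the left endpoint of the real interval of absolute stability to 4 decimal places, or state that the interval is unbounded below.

z* = -2.5385.

Set f=λy, z=hλ:
  k1=λy_n ⇒ h·k1=z·y_n;  k2=λ(1+4/11z)y_n ⇒ h·k2=z(1+4/11z)y_n
  y_{n+1}/y_n = 1 − 1/12z + 13/12z(1+4/11z) = 1 + z + 13/33z²
  so R(z) = 1 + z + 13/33z².

Find x<0 with |R(x)|<1.
x=-0.51: |R|=0.5925
R=1: x+13/33x²=0 ⇒ x=−33/13=-2.5385; min R=1−1/(4·13/33)=0.3654>−1
Confirm numerically:
  x=-2.440: |R|=0.90536 <1
  x=-2.226: |R|=0.72600 <1
  x=-1.538: |R|=0.39384 <1
  x=-1.493: |R|=0.38511 <1
  x=-3.085: |R|=1.66421 >1
  x=-2.616: |R|=1.07991 >1
Interval (-2.5385, 0).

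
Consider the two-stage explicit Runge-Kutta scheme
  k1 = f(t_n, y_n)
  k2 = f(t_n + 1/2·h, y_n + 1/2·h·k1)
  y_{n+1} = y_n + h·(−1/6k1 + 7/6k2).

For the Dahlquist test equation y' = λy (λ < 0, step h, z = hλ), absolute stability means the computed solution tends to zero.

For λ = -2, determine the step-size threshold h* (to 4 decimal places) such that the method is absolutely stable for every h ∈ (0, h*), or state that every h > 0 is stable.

(-1.7143,0); λ=-2 ⇒ h* = (12/7)/2 = 0.8571.

With y'=λy (z=hλ):
  k1=λy_n ⇒ h·k1=z·y_n;  k2=λ(1+1/2z)y_n ⇒ h·k2=z(1+1/2z)y_n
  y_{n+1}/y_n = 1 − 1/6z + 7/6z(1+1/2z) = 1 + z + 7/12z²
  Hence R(z) = 1 + z + 7/12z².

Boundary: |R(x)|=1, x<0.
x=-1.13: |R|=0.6149
R=1: x+7/12x²=0 ⇒ x=−12/7=-1.7143; min R=1−1/(4·7/12)=0.5714>−1
Confirm numerically:
  x=-1.662: |R|=0.94931 <1
  x=-1.488: |R|=0.80358 <1
  x=-0.977: |R|=0.57981 <1
  x=-0.894: |R|=0.57222 <1
  x=-2.093: |R|=1.46238 >1
  x=-2.024: |R|=1.36567 >1
Interval (-1.7143, 0).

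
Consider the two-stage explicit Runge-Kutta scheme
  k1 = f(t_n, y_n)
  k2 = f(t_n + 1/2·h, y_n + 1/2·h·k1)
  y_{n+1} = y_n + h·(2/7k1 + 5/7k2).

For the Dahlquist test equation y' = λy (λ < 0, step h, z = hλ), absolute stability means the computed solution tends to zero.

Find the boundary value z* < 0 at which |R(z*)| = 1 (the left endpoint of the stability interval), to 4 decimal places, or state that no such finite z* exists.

Test eqn y'=λy, z=hλ:
  k1=λy_n ⇒ h·k1=z·y_n;  k2=λ(1+1/2z)y_n ⇒ h·k2=z(1+1/2z)y_n
  y_{n+1}/y_n = 1 + 2/7z + 5/7z(1+1/2z) = 1 + z + 5/14z²
  ⇒ R(z) = 1 + z + 5/14z².

Boundary: |R(x)|=1, x<0.
x=-0.61: |R|=0.5229
R=1: x+5/14x²=0 ⇒ x=−14/5=-2.8000; min R=1−1/(4·5/14)=0.3000>−1
Confirm numerically:
  x=-2.451: |R|=0.69450 <1
  x=-2.450: |R|=0.69375 <1
  x=-1.895: |R|=0.38751 <1
  x=-1.148: |R|=0.32268 <1
  x=-3.366: |R|=1.68041 >1
  x=-3.332: |R|=1.63308 >1
Stable set (-2.8000, 0).

z* = -2.8000.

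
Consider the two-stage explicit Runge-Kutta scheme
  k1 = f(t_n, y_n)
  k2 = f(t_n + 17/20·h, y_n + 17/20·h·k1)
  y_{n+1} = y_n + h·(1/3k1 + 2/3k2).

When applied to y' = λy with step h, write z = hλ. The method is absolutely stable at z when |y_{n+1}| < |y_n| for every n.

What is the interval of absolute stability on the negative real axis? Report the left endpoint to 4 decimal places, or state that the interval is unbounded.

Test eqn y'=λy, z=hλ:
  k1=λy_n ⇒ h·k1=z·y_n;  k2=λ(1+17/20z)y_n ⇒ h·k2=z(1+17/20z)y_n
  y_{n+1}/y_n = 1 + 1/3z + 2/3z(1+17/20z) = 1 + z + 17/30z²
  Hence R(z) = 1 + z + 17/30z².

Need |R(x)|<1, x<0.
x=-1.25: |R|=0.6354
R=1: x+17/30x²=0 ⇒ x=−30/17=-1.7647; min R=1−1/(4·17/30)=0.5588>−1
Confirm numerically:
  x=-1.345: |R|=0.68011 <1
  x=-1.323: |R|=0.66885 <1
  x=-1.030: |R|=0.57118 <1
  x=-2.010: |R|=1.27939 >1
  x=-2.009: |R|=1.27811 >1
Interval (-1.7647, 0).

(-1.7647, 0).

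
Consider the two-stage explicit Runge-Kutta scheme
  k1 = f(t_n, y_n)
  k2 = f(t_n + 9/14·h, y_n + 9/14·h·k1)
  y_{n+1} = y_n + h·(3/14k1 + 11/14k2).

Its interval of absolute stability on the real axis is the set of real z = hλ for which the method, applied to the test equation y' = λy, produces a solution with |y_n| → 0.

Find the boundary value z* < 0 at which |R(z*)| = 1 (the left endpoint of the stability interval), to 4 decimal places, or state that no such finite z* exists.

On y'=λy, z=hλ:
  k1=λy_n ⇒ h·k1=z·y_n;  k2=λ(1+9/14z)y_n ⇒ h·k2=z(1+9/14z)y_n
  y_{n+1}/y_n = 1 + 3/14z + 11/14z(1+9/14z) = 1 + z + 99/196z²
  so R(z) = 1 + z + 99/196z².

Need |R(x)|<1, x<0.
x=-1.01: |R|=0.5053
R=1: x+99/196x²=0 ⇒ x=−196/99=-1.9798; min R=1−1/(4·99/196)=0.5051>−1
Confirm numerically:
  x=-1.467: |R|=0.62002 <1
  x=-1.148: |R|=0.51768 <1
  x=-1.026: |R|=0.50571 <1
  x=-0.919: |R|=0.50759 <1
  x=-2.535: |R|=1.71090 >1
  x=-2.145: |R|=1.17899 >1
  x=-2.028: |R|=1.04938 >1
So |R|<1 on (-1.9798, 0).

z* = -1.9798.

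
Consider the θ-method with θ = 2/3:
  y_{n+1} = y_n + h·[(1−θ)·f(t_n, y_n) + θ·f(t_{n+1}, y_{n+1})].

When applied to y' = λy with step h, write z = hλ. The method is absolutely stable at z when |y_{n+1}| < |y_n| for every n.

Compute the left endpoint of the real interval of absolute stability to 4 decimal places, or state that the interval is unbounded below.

Test eqn y'=λy, z=hλ:
  y_{n+1} = y_n + z·[1/3·y_n + 2/3·y_{n+1}] ⇒ (1 − 2/3z)y_{n+1} = (1 + 1/3z)y_n
  Hence R(z) = (1 + 1/3z)/(1 − 2/3z).

Solve |R(x)|<1 on ℝ⁻.
x=-1.14: |R|=0.3523
x=-2: |R|=0.1429
x=-10: |R|=0.3043
x=-100: |R|=0.4778
θ=2/3≥1/2 ⇒ |1+1/3x|<|1−2/3x| ∀x<0 ⇒ stable on all of ℝ⁻.

(−∞, 0) — no finite endpoint.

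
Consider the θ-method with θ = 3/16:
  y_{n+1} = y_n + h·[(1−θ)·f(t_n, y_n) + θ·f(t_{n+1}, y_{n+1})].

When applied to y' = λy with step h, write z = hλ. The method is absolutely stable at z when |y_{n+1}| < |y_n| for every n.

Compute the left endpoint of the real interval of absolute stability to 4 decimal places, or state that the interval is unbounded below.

left endpoint -3.2000.

Set f=λy, z=hλ:
  y_{n+1} = y_n + z·[13/16·y_n + 3/16·y_{n+1}] ⇒ (1 − 3/16z)y_{n+1} = (1 + 13/16z)y_n
  ⇒ R(z) = (1 + 13/16z)/(1 − 3/16z).

Find x<0 with |R(x)|<1.
x=-1.21: |R|=0.0138
R=−1: 1+13/16x = −1+3/16x ⇒ -5/8x=2 ⇒ x=2/(-5/8)=-3.2000
Confirm numerically:
  x=-2.743: |R|=0.81138 <1
  x=-2.307: |R|=0.61040 <1
  x=-2.118: |R|=0.51597 <1
  x=-3.599: |R|=1.14890 >1
  x=-3.575: |R|=1.14032 >1
  x=-3.420: |R|=1.08378 >1
Interval (-3.2000, 0).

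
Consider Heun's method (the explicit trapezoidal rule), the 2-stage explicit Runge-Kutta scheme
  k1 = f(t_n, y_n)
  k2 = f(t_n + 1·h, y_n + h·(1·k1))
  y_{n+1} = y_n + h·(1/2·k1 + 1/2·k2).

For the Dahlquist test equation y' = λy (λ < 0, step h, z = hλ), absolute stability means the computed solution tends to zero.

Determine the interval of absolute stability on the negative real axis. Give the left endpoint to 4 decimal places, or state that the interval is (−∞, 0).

z∈(-2.0000,0).

With y'=λy (z=hλ):
  order 2, 2-stage ⇒ R(z)=1+z+z^2/2
  (e.g. R(-1.38)=0.57220, |R|=0.57220)

Solve |R(x)|<1 on ℝ⁻.
x=-1.38: |R|=0.5722
|R(-1.54)|=0.6458 |R(-0.7)|=0.5450 |R(-0.68)|=0.5512
Bisect:
  x_lo=-2.8303 |R|=2.1750  x_hi=-0.0827 |R|=0.9207
  mid=-1.45650 |R|=0.60419 →hi
  mid=-2.14339 |R|=1.15367 →lo
  mid=-1.79994 |R|=0.81995 →hi
  mid=-1.97167 |R|=0.97207 →hi
  mid=-2.05753 |R|=1.05918 →lo
  mid=-2.01460 |R|=1.01470 →lo
  mid=-1.99313 |R|=0.99316 →hi
  mid=-2.00387 |R|=1.00387 →lo
  mid=-1.99850 |R|=0.99850 →hi
  mid=-2.00118 |R|=1.00118 →lo
  ...
  [-2.00001,-1.99984] ⇒ x*=-2.0000
Stable set (-2.0000, 0).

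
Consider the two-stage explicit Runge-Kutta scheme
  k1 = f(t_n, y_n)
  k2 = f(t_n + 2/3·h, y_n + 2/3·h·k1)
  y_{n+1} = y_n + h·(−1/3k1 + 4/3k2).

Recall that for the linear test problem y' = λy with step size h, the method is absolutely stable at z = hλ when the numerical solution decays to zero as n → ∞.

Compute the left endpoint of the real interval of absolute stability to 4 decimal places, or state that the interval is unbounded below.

z* = -1.1250.

With y'=λy (z=hλ):
  k1=λy_n ⇒ h·k1=z·y_n;  k2=λ(1+2/3z)y_n ⇒ h·k2=z(1+2/3z)y_n
  y_{n+1}/y_n = 1 − 1/3z + 4/3z(1+2/3z) = 1 + z + 8/9z²
  Hence R(z) = 1 + z + 8/9z².

Find x<0 with |R(x)|<1.
x=-1.18: |R|=1.0577
R=1: x+8/9x²=0 ⇒ x=−9/8=-1.1250; min R=1−1/(4·8/9)=0.7188>−1
Confirm numerically:
  x=-1.053: |R|=0.93261 <1
  x=-1.013: |R|=0.89915 <1
  x=-0.999: |R|=0.88811 <1
  x=-0.559: |R|=0.71876 <1
  x=-1.631: |R|=1.73359 >1
  x=-1.556: |R|=1.59612 >1
  x=-1.381: |R|=1.31425 >1
So |R|<1 on (-1.1250, 0).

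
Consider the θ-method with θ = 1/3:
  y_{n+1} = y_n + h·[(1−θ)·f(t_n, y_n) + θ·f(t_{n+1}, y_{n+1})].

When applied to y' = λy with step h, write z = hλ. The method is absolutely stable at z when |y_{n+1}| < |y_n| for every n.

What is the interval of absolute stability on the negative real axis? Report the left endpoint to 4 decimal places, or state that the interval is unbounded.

On y'=λy, z=hλ:
  y_{n+1} = y_n + z·[2/3·y_n + 1/3·y_{n+1}] ⇒ (1 − 1/3z)y_{n+1} = (1 + 2/3z)y_n
  Hence R(z) = (1 + 2/3z)/(1 − 1/3z).

Need |R(x)|<1, x<0.
x=-0.74: |R|=0.4064
R=−1: 1+2/3x = −1+1/3x ⇒ -1/3x=2 ⇒ x=2/(-1/3)=-6.0000
Confirm numerically:
  x=-4.443: |R|=0.79081 <1
  x=-4.377: |R|=0.77999 <1
  x=-4.115: |R|=0.73507 <1
  x=-3.374: |R|=0.58801 <1
  x=-6.574: |R|=1.05995 >1
  x=-6.494: |R|=1.05203 >1
  x=-6.135: |R|=1.01478 >1
Stable set (-6.0000, 0).

(-6.0000, 0).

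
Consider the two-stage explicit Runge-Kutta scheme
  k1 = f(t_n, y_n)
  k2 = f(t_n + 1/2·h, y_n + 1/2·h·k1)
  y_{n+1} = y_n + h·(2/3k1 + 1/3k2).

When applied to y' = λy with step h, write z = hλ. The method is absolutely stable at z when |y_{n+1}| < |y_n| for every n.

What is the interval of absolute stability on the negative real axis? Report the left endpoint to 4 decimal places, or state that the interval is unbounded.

z∈(-6.0000,0).

Set f=λy, z=hλ:
  k1=λy_n ⇒ h·k1=z·y_n;  k2=λ(1+1/2z)y_n ⇒ h·k2=z(1+1/2z)y_n
  y_{n+1}/y_n = 1 + 2/3z + 1/3z(1+1/2z) = 1 + z + 1/6z²
  Hence R(z) = 1 + z + 1/6z².

Need |R(x)|<1, x<0.
x=-0.48: |R|=0.5584
R=1: x+1/6x²=0 ⇒ x=−6=-6.0000; min R=1−1/(4·1/6)=-0.5000>−1
Confirm numerically:
  x=-5.602: |R|=0.62840 <1
  x=-5.569: |R|=0.59996 <1
  x=-4.035: |R|=0.32146 <1
  x=-3.185: |R|=0.49430 <1
  x=-6.536: |R|=1.58388 >1
  x=-6.257: |R|=1.26801 >1
Stable set (-6.0000, 0).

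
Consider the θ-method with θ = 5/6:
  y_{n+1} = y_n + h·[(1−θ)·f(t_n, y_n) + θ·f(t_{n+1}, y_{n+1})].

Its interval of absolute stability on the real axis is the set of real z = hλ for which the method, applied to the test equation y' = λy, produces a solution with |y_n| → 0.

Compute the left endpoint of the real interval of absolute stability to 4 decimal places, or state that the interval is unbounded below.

(−∞, 0) — no finite endpoint.

On y'=λy, z=hλ:
  y_{n+1} = y_n + z·[1/6·y_n + 5/6·y_{n+1}] ⇒ (1 − 5/6z)y_{n+1} = (1 + 1/6z)y_n
  Hence R(z) = (1 + 1/6z)/(1 − 5/6z).

Need |R(x)|<1, x<0.
x=-0.38: |R|=0.7114
x=-2: |R|=0.2500
x=-10: |R|=0.0714
x=-100: |R|=0.1858
θ=5/6≥1/2 ⇒ |1+1/6x|<|1−5/6x| ∀x<0 ⇒ stable on all of ℝ⁻.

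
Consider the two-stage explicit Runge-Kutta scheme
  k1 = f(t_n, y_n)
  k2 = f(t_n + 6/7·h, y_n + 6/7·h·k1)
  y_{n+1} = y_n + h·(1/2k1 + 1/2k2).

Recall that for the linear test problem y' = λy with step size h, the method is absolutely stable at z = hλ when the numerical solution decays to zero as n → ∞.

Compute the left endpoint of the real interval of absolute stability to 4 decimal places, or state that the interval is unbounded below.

z* = -2.3333.

On y'=λy, z=hλ:
  k1=λy_n ⇒ h·k1=z·y_n;  k2=λ(1+6/7z)y_n ⇒ h·k2=z(1+6/7z)y_n
  y_{n+1}/y_n = 1 + 1/2z + 1/2z(1+6/7z) = 1 + z + 3/7z²
  Hence R(z) = 1 + z + 3/7z².

Boundary: |R(x)|=1, x<0.
x=-0.65: |R|=0.5311
R=1: x+3/7x²=0 ⇒ x=−7/3=-2.3333; min R=1−1/(4·3/7)=0.4167>−1
Confirm numerically:
  x=-2.080: |R|=0.77417 <1
  x=-1.914: |R|=0.65603 <1
  x=-1.578: |R|=0.48918 <1
  x=-1.410: |R|=0.44204 <1
  x=-2.858: |R|=1.64264 >1
  x=-2.833: |R|=1.60667 >1
  x=-2.670: |R|=1.38524 >1
Stable set (-2.3333, 0).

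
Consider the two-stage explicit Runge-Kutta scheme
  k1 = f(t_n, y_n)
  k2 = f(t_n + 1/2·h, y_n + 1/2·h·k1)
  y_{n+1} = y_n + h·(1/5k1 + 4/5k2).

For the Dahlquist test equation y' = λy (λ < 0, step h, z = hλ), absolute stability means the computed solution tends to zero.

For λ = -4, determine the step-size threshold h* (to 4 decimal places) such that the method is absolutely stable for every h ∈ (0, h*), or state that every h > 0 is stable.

With y'=λy (z=hλ):
  k1=λy_n ⇒ h·k1=z·y_n;  k2=λ(1+1/2z)y_n ⇒ h·k2=z(1+1/2z)y_n
  y_{n+1}/y_n = 1 + 1/5z + 4/5z(1+1/2z) = 1 + z + 2/5z²
  Hence R(z) = 1 + z + 2/5z².

Need |R(x)|<1, x<0.
x=-1.51: |R|=0.4020
R=1: x+2/5x²=0 ⇒ x=−5/2=-2.5000; min R=1−1/(4·2/5)=0.3750>−1
Confirm numerically:
  x=-2.324: |R|=0.83639 <1
  x=-2.020: |R|=0.61216 <1
  x=-1.559: |R|=0.41319 <1
  x=-1.340: |R|=0.37824 <1
  x=-3.069: |R|=1.69850 >1
  x=-2.695: |R|=1.21021 >1
Stable set (-2.5000, 0).

(-2.5000,0); λ=-4 ⇒ h* = (5/2)/4 = 0.6250.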